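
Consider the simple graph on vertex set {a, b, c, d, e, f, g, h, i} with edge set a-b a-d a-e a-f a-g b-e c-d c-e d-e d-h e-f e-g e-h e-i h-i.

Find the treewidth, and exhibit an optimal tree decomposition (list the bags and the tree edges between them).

Each bag holds 3 vertices, so the decomposition has width 2, which upper-bounds the treewidth. On the other hand G contains the 3-clique {d, e, h}. A clique must lie in a single bag of any decomposition, so no decomposition can have width below 2. The upper and lower bounds meet at 2, so that is the treewidth.

Treewidth 2.
One optimal decomposition is:
Bags: B1 = {a, d, e}  B2 = {a, e, g}  B3 = {a, e, f}  B4 = {a, b, e}  B5 = {d, e, h}  B6 = {c, d, e}  B7 = {e, h, i}
Tree: B1–B2, B2–B3, B1–B4, B1–B5, B5–B6, B5–B7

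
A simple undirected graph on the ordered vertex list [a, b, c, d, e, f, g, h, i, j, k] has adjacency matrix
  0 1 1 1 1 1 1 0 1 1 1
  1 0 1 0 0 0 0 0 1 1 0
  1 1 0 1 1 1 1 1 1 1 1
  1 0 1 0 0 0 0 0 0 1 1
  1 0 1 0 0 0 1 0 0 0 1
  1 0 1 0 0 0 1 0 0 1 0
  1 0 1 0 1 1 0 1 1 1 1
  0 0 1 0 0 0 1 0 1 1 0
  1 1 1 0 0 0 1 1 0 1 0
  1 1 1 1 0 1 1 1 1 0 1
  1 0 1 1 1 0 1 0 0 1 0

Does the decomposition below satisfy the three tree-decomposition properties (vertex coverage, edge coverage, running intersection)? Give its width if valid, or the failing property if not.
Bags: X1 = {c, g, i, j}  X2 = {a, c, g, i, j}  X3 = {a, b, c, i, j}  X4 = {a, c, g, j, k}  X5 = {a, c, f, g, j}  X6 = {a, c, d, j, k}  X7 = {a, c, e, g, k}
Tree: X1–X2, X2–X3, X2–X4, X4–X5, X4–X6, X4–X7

No — vertex h appears in no bag.

A tree decomposition must satisfy three properties: every vertex lies in some bag; for every edge, both endpoints lie together in some bag; and for every vertex, the bags containing it form a connected subtree. Here vertex h appears in no bag, so the decomposition is invalid.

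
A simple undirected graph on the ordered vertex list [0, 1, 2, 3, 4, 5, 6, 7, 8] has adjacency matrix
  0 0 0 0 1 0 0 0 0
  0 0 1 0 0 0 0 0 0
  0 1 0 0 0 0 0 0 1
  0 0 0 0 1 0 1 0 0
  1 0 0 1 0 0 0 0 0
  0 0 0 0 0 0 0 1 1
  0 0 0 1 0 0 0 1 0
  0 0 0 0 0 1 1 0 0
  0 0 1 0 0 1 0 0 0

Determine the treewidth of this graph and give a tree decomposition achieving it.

Treewidth 1.
One optimal decomposition is:
Bags: B1 = {0, 4}  B2 = {3, 4}  B3 = {3, 6}  B4 = {6, 7}  B5 = {5, 7}  B6 = {5, 8}  B7 = {2, 8}  B8 = {1, 2}
Tree: B1–B2, B2–B3, B3–B4, B4–B5, B5–B6, B6–B7, B7–B8

The largest bag has 2 vertices, giving width 1; this decomposition certifies tw(G) ≤ 1. Any graph with an edge has treewidth ≥ 1, and G has the edge 0–4. Therefore the treewidth is 1.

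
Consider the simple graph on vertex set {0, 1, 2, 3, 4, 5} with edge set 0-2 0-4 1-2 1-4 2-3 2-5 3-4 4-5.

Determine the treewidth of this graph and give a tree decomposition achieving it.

Treewidth 2.
One optimal decomposition is:
Bags: B1 = {1, 2, 4}  B2 = {2, 4, 5}  B3 = {0, 2, 4}  B4 = {2, 3, 4}
Tree: B1–B2, B2–B3, B3–B4

The largest bag has 3 vertices, giving width 2; this decomposition certifies tw(G) ≤ 2. Since 4–1–2–5–4 is a cycle in G, G is not acyclic. Forests are exactly the graphs of treewidth ≤ 1, so tw(G) ≥ 2. Hence tw(G) = 2 exactly.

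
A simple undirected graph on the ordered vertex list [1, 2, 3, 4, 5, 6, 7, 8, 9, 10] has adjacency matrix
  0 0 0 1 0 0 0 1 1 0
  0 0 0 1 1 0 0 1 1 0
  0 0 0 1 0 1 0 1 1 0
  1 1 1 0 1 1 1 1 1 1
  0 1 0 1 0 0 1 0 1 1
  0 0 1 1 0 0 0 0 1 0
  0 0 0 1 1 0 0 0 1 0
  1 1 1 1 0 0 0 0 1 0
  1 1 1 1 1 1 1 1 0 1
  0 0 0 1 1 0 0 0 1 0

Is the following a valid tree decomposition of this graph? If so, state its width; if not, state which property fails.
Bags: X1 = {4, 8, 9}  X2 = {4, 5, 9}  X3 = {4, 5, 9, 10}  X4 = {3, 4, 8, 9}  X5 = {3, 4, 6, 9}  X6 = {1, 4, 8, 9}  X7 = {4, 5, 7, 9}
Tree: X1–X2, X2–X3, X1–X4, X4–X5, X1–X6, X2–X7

A tree decomposition must satisfy three properties: every vertex lies in some bag; for every edge, both endpoints lie together in some bag; and for every vertex, the bags containing it form a connected subtree. Here vertex 2 appears in no bag, so the decomposition is invalid.

No — vertex 2 appears in no bag.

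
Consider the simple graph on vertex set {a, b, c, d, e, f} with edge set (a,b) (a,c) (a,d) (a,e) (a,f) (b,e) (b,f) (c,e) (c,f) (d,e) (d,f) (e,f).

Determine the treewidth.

3

A width-3 tree decomposition is:
Bags: B1 = {a, d, e, f}  B2 = {a, c, e, f}  B3 = {a, b, e, f}
Tree: B1–B2, B2–B3
Every bag has size at most 4, so the width is 4 − 1 = 3 and tw(G) ≤ 3. On the other hand G contains the 4-clique {a, d, e, f}. A clique must lie in a single bag of any decomposition, so no decomposition can have width below 3. Hence tw(G) = 3 exactly.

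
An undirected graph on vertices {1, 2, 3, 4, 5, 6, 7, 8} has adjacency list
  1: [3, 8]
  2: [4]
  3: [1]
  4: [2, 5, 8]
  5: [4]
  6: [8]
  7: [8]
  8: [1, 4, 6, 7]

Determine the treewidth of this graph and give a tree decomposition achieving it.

Treewidth 1.
Bags: B1 = {7, 8}  B2 = {1, 8}  B3 = {4, 8}  B4 = {1, 3}  B5 = {2, 4}  B6 = {4, 5}  B7 = {6, 8}
Tree: B1–B2, B2–B3, B2–B4, B3–B5, B5–B6, B1–B7

Every bag has size at most 2, so the width is 2 − 1 = 1 and tw(G) ≤ 1. G has an edge, so its treewidth is at least 1. The upper and lower bounds meet at 1, so that is the treewidth.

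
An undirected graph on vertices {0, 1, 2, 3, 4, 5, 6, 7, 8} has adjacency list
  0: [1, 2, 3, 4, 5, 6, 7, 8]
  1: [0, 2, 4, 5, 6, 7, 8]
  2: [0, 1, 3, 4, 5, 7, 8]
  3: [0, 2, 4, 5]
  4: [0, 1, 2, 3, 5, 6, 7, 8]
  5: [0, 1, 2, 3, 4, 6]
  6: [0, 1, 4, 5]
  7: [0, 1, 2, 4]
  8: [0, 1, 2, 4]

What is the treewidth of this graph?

A width-4 tree decomposition is:
Bags: B1 = {0, 1, 2, 4, 5}  B2 = {0, 2, 3, 4, 5}  B3 = {0, 1, 2, 4, 7}  B4 = {0, 1, 2, 4, 8}  B5 = {0, 1, 4, 5, 6}
Tree: B1–B2, B1–B3, B3–B4, B1–B5
Every bag has size at most 5, so the width is 5 − 1 = 4 and tw(G) ≤ 4. Conversely, {0, 1, 2, 4, 8} is a clique of size 5, and the vertices of any clique must share a bag in every tree decomposition; so some bag has ≥ 5 vertices and tw(G) ≥ 4. Combining the bounds, tw(G) = 4.

4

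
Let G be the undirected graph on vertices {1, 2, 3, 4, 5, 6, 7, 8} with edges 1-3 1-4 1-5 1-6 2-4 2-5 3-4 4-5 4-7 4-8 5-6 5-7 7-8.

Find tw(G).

A width-2 tree decomposition is:
Bags: B1 = {2, 4, 5}  B2 = {1, 4, 5}  B3 = {4, 5, 7}  B4 = {1, 5, 6}  B5 = {1, 3, 4}  B6 = {4, 7, 8}
Tree: B1–B2, B1–B3, B2–B4, B2–B5, B3–B6
Every bag has size at most 3, so the width is 3 − 1 = 2 and tw(G) ≤ 2. For the lower bound, the 3 vertices {4, 7, 8} are pairwise adjacent, and any tree decomposition puts a clique entirely inside one bag — forcing width ≥ 2. Therefore the treewidth is 2.

2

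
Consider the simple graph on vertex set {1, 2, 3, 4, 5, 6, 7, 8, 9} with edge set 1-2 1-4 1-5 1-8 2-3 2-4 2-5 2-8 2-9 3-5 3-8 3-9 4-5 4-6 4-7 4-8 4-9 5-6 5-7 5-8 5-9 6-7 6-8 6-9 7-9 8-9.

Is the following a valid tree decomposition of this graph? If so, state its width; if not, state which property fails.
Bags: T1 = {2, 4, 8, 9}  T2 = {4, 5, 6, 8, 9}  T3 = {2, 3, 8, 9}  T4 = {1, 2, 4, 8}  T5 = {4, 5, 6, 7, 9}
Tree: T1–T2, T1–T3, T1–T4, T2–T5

A tree decomposition must satisfy three properties: every vertex lies in some bag; for every edge, both endpoints lie together in some bag; and for every vertex, the bags containing it form a connected subtree. Here edge (5,2) lies in no bag, so the decomposition is invalid.

No — edge (5,2) lies in no bag.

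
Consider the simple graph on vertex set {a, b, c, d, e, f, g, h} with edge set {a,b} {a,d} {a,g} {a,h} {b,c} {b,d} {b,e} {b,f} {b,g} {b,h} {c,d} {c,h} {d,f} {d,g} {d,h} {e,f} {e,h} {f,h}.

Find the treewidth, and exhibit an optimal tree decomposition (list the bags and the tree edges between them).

Treewidth 3.
Bags: B1 = {b, e, f, h}  B2 = {b, d, f, h}  B3 = {a, b, d, h}  B4 = {a, b, d, g}  B5 = {b, c, d, h}
Tree: B1–B2, B2–B3, B3–B4, B2–B5

The largest bag has 4 vertices, giving width 3; this decomposition certifies tw(G) ≤ 3. On the other hand G contains the 4-clique {a, b, d, g}. A clique must lie in a single bag of any decomposition, so no decomposition can have width below 3. Combining the bounds, tw(G) = 3.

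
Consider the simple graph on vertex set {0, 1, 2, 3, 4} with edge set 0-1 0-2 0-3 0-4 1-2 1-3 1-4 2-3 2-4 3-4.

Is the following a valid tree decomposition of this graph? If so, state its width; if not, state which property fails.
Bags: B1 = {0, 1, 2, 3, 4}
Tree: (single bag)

Yes; width 4.

Vertex coverage: the bags together contain {0, 1, 2, 3, 4}, the full vertex set. Edge coverage: each edge of G has both endpoints in at least one bag. Running intersection: for every vertex, the bags containing it form a connected subtree. All three properties hold, so this is a valid tree decomposition of width max|bag| − 1 = 4, and hence tw(G) ≤ 4.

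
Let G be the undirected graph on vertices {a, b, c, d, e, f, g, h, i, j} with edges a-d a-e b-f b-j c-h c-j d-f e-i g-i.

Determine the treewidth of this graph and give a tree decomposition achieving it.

Every bag has size at most 2, so the width is 2 − 1 = 1 and tw(G) ≤ 1. Any graph with an edge has treewidth ≥ 1, and G has the edge g–i. Combining the bounds, tw(G) = 1.

Treewidth 1.
One optimal decomposition is:
Bags: B1 = {g, i}  B2 = {e, i}  B3 = {a, e}  B4 = {a, d}  B5 = {d, f}  B6 = {b, f}  B7 = {b, j}  B8 = {c, j}  B9 = {c, h}
Tree: B1–B2, B2–B3, B3–B4, B4–B5, B5–B6, B6–B7, B7–B8, B8–B9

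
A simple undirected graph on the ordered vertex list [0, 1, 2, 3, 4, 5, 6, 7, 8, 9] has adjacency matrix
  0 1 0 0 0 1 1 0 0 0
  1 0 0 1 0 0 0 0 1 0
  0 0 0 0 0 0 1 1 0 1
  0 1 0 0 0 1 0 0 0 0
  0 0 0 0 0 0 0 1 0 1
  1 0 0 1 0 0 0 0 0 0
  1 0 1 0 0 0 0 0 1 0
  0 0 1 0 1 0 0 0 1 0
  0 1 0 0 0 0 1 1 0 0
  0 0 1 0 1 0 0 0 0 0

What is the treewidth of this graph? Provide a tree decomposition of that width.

Every bag has size at most 3, so the width is 3 − 1 = 2 and tw(G) ≤ 2. For the lower bound, G contains the cycle 9–4–7–2–9, so G is not a forest; only forests have treewidth ≤ 1, hence tw(G) ≥ 2. The upper and lower bounds meet at 2, so that is the treewidth.

Treewidth 2.
One optimal decomposition is:
Bags: B1 = {2, 4, 9}  B2 = {2, 4, 7}  B3 = {2, 6, 7}  B4 = {6, 7, 8}  B5 = {0, 6, 8}  B6 = {0, 1, 8}  B7 = {0, 1, 5}  B8 = {1, 3, 5}
Tree: B1–B2, B2–B3, B3–B4, B4–B5, B5–B6, B6–B7, B7–B8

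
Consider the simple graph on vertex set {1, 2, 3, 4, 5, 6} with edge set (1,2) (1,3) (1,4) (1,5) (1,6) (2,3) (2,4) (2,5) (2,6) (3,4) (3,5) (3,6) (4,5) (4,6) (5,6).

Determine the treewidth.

A width-5 tree decomposition is:
Bags: B1 = {1, 2, 3, 4, 5, 6}
Tree: (single bag)
A single bag containing all 6 vertices is trivially a valid decomposition of width 5. On the other hand G contains the 6-clique {1, 2, 3, 4, 5, 6}. A clique must lie in a single bag of any decomposition, so no decomposition can have width below 5. Hence tw(G) = 5 exactly.

5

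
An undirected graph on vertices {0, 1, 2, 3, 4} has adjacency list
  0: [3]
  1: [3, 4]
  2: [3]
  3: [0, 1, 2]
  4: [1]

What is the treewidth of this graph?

A width-1 tree decomposition is:
Bags: B1 = {2, 3}  B2 = {0, 3}  B3 = {1, 3}  B4 = {1, 4}
Tree: B1–B2, B1–B3, B3–B4
Each bag holds 2 vertices, so the decomposition has width 1, which upper-bounds the treewidth. Any graph with an edge has treewidth ≥ 1, and G has the edge 3–2. Combining the bounds, tw(G) = 1.

1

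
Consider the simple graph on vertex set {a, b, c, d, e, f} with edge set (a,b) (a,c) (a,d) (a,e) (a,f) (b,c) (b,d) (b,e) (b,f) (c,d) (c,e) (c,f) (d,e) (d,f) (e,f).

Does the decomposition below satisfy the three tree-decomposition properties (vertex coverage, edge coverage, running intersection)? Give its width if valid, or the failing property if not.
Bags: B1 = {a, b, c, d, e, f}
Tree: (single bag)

Yes; width 5.

Vertex coverage: the bags together contain {a, b, c, d, e, f}, the full vertex set. Edge coverage: each edge of G has both endpoints in at least one bag. Running intersection: for every vertex, the bags containing it form a connected subtree. All three properties hold, so this is a valid tree decomposition of width max|bag| − 1 = 5, and hence tw(G) ≤ 5.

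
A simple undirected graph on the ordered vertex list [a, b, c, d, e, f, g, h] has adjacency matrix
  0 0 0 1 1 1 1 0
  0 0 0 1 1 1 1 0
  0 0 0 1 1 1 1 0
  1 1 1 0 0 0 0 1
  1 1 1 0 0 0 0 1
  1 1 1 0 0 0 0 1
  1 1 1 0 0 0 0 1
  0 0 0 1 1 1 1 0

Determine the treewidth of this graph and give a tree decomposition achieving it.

The largest bag has 5 vertices, giving width 4; this decomposition certifies tw(G) ≤ 4. For the lower bound: the 5 vertex sets {a,g}, {c,e}, {d,h}, {f}, {b} are disjoint, each induces a connected subgraph, and every pair is joined by at least one edge of G. Contracting each set to a single vertex therefore yields K_{5} as a minor, and since treewidth is minor-monotone, tw(G) ≥ tw(K_{5}) = 4. Combining the bounds, tw(G) = 4.

Treewidth 4.
Bags: B1 = {a, d, e, f, g}  B2 = {c, d, e, f, g}  B3 = {d, e, f, g, h}  B4 = {b, d, e, f, g}
Tree: B1–B2, B2–B3, B3–B4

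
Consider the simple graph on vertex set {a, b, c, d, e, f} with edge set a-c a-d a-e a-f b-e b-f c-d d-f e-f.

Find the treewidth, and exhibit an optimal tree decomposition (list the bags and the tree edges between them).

The largest bag has 3 vertices, giving width 2; this decomposition certifies tw(G) ≤ 2. Conversely, {a, c, d} is a clique of size 3, and the vertices of any clique must share a bag in every tree decomposition; so some bag has ≥ 3 vertices and tw(G) ≥ 2. Combining the bounds, tw(G) = 2.

Treewidth 2.
One such decomposition:
Bags: B1 = {a, e, f}  B2 = {a, d, f}  B3 = {b, e, f}  B4 = {a, c, d}
Tree: B1–B2, B1–B3, B2–B4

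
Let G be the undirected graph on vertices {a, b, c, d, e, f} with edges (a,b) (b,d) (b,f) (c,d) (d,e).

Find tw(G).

1

A width-1 tree decomposition is:
Bags: B1 = {b, d}  B2 = {c, d}  B3 = {d, e}  B4 = {a, b}  B5 = {b, f}
Tree: B1–B2, B2–B3, B1–B4, B4–B5
Each bag holds 2 vertices, so the decomposition has width 1, which upper-bounds the treewidth. G has an edge, so its treewidth is at least 1. Hence tw(G) = 1 exactly.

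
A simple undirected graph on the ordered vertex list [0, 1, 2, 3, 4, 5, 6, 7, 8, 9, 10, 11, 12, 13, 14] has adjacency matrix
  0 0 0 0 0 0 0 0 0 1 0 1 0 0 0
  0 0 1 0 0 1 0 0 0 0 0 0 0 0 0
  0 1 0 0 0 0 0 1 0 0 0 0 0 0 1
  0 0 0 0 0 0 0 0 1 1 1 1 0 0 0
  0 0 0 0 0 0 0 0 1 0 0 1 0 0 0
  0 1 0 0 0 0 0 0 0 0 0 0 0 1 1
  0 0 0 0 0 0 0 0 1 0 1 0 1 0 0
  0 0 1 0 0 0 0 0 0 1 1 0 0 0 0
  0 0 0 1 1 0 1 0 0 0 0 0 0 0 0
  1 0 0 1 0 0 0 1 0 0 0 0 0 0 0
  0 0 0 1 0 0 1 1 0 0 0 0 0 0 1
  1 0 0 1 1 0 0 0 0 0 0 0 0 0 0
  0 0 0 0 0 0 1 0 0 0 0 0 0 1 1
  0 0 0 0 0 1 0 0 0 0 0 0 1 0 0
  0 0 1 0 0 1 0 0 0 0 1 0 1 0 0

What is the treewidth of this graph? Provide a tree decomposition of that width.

Treewidth 3.
One optimal decomposition is:
Bags: B1 = {1, 2, 5, 13}  B2 = {2, 5, 13, 14}  B3 = {2, 12, 13, 14}  B4 = {2, 7, 12, 14}  B5 = {7, 10, 12, 14}  B6 = {6, 7, 10, 12}  B7 = {6, 7, 9, 10}  B8 = {3, 6, 9, 10}  B9 = {3, 6, 8, 9}  B10 = {0, 3, 8, 9}  B11 = {0, 3, 8, 11}  B12 = {0, 4, 8, 11}
Tree: B1–B2, B2–B3, B3–B4, B4–B5, B5–B6, B6–B7, B7–B8, B8–B9, B9–B10, B10–B11, B11–B12

The largest bag has 4 vertices, giving width 3; this decomposition certifies tw(G) ≤ 3. For the lower bound: the 4 vertex sets {1,5,13}, {2}, {14}, {6,7,10,12} are disjoint, each induces a connected subgraph, and every pair is joined by at least one edge of G. Contracting each set to a single vertex therefore yields K_{4} as a minor, and since treewidth is minor-monotone, tw(G) ≥ tw(K_{4}) = 3. The upper and lower bounds meet at 3, so that is the treewidth.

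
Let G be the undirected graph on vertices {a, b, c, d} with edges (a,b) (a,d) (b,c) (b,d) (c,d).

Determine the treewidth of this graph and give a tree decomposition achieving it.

Every bag has size at most 3, so the width is 3 − 1 = 2 and tw(G) ≤ 2. For the lower bound, the 3 vertices {b, c, d} are pairwise adjacent, and any tree decomposition puts a clique entirely inside one bag — forcing width ≥ 2. Hence tw(G) = 2 exactly.

Treewidth 2.
Bags: B1 = {b, c, d}  B2 = {a, b, d}
Tree: B1–B2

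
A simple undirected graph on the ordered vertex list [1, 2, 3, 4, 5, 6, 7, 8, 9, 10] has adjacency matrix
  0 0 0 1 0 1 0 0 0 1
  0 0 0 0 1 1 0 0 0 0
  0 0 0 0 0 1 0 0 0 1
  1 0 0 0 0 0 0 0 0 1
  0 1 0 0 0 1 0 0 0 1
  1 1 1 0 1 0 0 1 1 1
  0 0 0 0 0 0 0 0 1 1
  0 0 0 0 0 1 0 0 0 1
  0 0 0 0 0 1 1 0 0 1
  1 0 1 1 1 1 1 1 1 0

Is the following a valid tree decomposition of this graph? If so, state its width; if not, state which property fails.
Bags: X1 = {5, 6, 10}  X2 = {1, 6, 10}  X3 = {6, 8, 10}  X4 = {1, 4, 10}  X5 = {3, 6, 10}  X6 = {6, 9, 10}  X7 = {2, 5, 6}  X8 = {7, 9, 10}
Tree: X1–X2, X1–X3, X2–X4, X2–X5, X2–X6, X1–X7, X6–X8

Checking the three conditions: (i) the bags cover all of {1, 2, 3, 4, 5, 6, 7, 8, 9, 10}; (ii) for each edge, some bag contains both endpoints; (iii) the bags containing any fixed vertex form a subtree. All hold, so the decomposition is valid with width 3 − 1 = 2.

Yes; width 2.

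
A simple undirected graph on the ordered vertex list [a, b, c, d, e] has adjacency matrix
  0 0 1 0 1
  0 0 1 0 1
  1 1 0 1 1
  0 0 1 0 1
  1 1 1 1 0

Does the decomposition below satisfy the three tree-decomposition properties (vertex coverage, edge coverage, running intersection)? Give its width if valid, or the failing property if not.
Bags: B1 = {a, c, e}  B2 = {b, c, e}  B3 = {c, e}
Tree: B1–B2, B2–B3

A tree decomposition must satisfy three properties: every vertex lies in some bag; for every edge, both endpoints lie together in some bag; and for every vertex, the bags containing it form a connected subtree. Here vertex d appears in no bag, so the decomposition is invalid.

No — vertex d appears in no bag.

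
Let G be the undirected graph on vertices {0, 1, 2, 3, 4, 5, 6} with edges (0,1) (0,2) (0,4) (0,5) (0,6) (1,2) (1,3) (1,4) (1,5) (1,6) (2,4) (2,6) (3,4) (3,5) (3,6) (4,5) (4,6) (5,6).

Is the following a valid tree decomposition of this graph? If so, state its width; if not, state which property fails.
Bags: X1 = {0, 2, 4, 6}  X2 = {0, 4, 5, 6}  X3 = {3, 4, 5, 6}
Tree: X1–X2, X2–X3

A tree decomposition must satisfy three properties: every vertex lies in some bag; for every edge, both endpoints lie together in some bag; and for every vertex, the bags containing it form a connected subtree. Here vertex 1 appears in no bag, so the decomposition is invalid.

No — vertex 1 appears in no bag.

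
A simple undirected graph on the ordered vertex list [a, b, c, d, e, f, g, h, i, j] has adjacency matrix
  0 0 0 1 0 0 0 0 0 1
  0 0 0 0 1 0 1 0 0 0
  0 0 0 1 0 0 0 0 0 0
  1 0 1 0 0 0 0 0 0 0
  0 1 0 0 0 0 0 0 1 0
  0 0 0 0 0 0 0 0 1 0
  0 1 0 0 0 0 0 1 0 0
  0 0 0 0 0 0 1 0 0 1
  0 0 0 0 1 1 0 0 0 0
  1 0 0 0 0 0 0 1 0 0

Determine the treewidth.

1

A width-1 tree decomposition is:
Bags: B1 = {c, d}  B2 = {a, d}  B3 = {a, j}  B4 = {h, j}  B5 = {g, h}  B6 = {b, g}  B7 = {b, e}  B8 = {e, i}  B9 = {f, i}
Tree: B1–B2, B2–B3, B3–B4, B4–B5, B5–B6, B6–B7, B7–B8, B8–B9
The largest bag has 2 vertices, giving width 1; this decomposition certifies tw(G) ≤ 1. Any graph with an edge has treewidth ≥ 1, and G has the edge c–d. Therefore the treewidth is 1.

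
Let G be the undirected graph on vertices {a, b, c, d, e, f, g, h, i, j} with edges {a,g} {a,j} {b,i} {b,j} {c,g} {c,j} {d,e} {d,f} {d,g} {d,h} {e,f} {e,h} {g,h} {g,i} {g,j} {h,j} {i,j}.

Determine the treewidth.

2

A width-2 tree decomposition is:
Bags: B1 = {c, g, j}  B2 = {g, h, j}  B3 = {g, i, j}  B4 = {b, i, j}  B5 = {a, g, j}  B6 = {d, g, h}  B7 = {d, e, h}  B8 = {d, e, f}
Tree: B1–B2, B2–B3, B3–B4, B2–B5, B2–B6, B6–B7, B7–B8
The largest bag has 3 vertices, giving width 2; this decomposition certifies tw(G) ≤ 2. For the lower bound, the 3 vertices {d, g, h} are pairwise adjacent, and any tree decomposition puts a clique entirely inside one bag — forcing width ≥ 2. Combining the bounds, tw(G) = 2.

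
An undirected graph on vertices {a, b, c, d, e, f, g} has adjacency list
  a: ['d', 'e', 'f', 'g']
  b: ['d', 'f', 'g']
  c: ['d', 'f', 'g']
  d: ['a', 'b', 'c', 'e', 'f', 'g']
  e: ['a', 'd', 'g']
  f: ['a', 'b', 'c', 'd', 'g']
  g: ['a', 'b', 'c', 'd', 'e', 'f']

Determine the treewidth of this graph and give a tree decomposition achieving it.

The largest bag has 4 vertices, giving width 3; this decomposition certifies tw(G) ≤ 3. For the lower bound, the 4 vertices {a, d, e, g} are pairwise adjacent, and any tree decomposition puts a clique entirely inside one bag — forcing width ≥ 3. Combining the bounds, tw(G) = 3.

Treewidth 3.
One optimal decomposition is:
Bags: B1 = {a, d, e, g}  B2 = {a, d, f, g}  B3 = {b, d, f, g}  B4 = {c, d, f, g}
Tree: B1–B2, B2–B3, B3–B4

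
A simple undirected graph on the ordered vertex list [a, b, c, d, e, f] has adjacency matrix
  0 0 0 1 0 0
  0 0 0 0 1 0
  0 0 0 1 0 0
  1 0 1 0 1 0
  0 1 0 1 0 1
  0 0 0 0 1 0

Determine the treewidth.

1

A width-1 tree decomposition is:
Bags: B1 = {e, f}  B2 = {d, e}  B3 = {a, d}  B4 = {b, e}  B5 = {c, d}
Tree: B1–B2, B2–B3, B1–B4, B2–B5
Each bag holds 2 vertices, so the decomposition has width 1, which upper-bounds the treewidth. Since G has at least one edge (e.g. f–e), it is not an edgeless graph, so tw(G) ≥ 1. The upper and lower bounds meet at 1, so that is the treewidth.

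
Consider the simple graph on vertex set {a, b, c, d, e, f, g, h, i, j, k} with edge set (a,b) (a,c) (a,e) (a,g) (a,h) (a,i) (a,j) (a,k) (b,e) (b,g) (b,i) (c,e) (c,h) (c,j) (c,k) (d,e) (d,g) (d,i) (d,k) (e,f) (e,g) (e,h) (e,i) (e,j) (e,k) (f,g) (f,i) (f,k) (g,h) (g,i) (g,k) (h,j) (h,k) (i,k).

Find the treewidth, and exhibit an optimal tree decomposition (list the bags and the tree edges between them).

Treewidth 4.
One such decomposition:
Bags: B1 = {a, e, g, h, k}  B2 = {a, e, g, i, k}  B3 = {e, f, g, i, k}  B4 = {a, c, e, h, k}  B5 = {a, b, e, g, i}  B6 = {d, e, g, i, k}  B7 = {a, c, e, h, j}
Tree: B1–B2, B2–B3, B1–B4, B2–B5, B3–B6, B4–B7

Each bag holds 5 vertices, so the decomposition has width 4, which upper-bounds the treewidth. For the lower bound, the 5 vertices {a, e, g, h, k} are pairwise adjacent, and any tree decomposition puts a clique entirely inside one bag — forcing width ≥ 4. The upper and lower bounds meet at 4, so that is the treewidth.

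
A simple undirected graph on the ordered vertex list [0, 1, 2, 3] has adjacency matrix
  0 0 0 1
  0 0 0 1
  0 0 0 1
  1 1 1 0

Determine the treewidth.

A width-1 tree decomposition is:
Bags: B1 = {2, 3}  B2 = {1, 3}  B3 = {0, 3}
Tree: B1–B2, B2–B3
Each bag holds 2 vertices, so the decomposition has width 1, which upper-bounds the treewidth. Since G has at least one edge (e.g. 2–3), it is not an edgeless graph, so tw(G) ≥ 1. The upper and lower bounds meet at 1, so that is the treewidth.

1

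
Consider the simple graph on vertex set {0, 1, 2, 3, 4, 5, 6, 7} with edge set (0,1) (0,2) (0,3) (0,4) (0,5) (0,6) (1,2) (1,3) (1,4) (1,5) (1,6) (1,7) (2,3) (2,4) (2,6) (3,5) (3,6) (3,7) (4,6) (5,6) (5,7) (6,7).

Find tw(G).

A width-4 tree decomposition is:
Bags: B1 = {0, 1, 3, 5, 6}  B2 = {0, 1, 2, 3, 6}  B3 = {0, 1, 2, 4, 6}  B4 = {1, 3, 5, 6, 7}
Tree: B1–B2, B2–B3, B1–B4
Each bag holds 5 vertices, so the decomposition has width 4, which upper-bounds the treewidth. Conversely, {0, 1, 2, 3, 6} is a clique of size 5, and the vertices of any clique must share a bag in every tree decomposition; so some bag has ≥ 5 vertices and tw(G) ≥ 4. Hence tw(G) = 4 exactly.

4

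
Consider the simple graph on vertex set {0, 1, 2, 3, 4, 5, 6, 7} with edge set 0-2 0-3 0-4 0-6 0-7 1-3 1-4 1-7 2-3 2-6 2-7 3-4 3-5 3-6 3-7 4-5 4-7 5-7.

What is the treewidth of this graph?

3

A width-3 tree decomposition is:
Bags: B1 = {0, 3, 4, 7}  B2 = {3, 4, 5, 7}  B3 = {0, 2, 3, 7}  B4 = {0, 2, 3, 6}  B5 = {1, 3, 4, 7}
Tree: B1–B2, B1–B3, B3–B4, B1–B5
Each bag holds 4 vertices, so the decomposition has width 3, which upper-bounds the treewidth. For the lower bound, the 4 vertices {0, 2, 3, 6} are pairwise adjacent, and any tree decomposition puts a clique entirely inside one bag — forcing width ≥ 3. The upper and lower bounds meet at 3, so that is the treewidth.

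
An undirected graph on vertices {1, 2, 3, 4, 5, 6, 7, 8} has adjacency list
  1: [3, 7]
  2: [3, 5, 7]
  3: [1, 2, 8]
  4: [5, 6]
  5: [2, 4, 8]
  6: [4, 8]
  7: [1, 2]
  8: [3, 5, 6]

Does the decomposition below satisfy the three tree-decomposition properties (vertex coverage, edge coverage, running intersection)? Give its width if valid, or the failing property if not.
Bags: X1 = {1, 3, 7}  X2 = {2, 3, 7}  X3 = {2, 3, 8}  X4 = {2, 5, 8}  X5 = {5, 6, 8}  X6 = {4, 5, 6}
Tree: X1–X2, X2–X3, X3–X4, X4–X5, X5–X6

Every vertex of G appears in some bag (union = {1, 2, 3, 4, 5, 6, 7, 8}); every edge is covered by a bag; and for each vertex v the set of bags containing v is connected in the bag tree. The decomposition is therefore valid. The largest bag has 3 vertices, so the width is 2.

Yes; width 2.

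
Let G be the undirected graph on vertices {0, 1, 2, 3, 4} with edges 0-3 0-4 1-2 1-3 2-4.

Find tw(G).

2

A width-2 tree decomposition is:
Bags: B1 = {0, 3, 4}  B2 = {1, 3, 4}  B3 = {1, 2, 4}
Tree: B1–B2, B2–B3
Every bag has size at most 3, so the width is 3 − 1 = 2 and tw(G) ≤ 2. Since 4–0–3–1–2–4 is a cycle in G, G is not acyclic. Forests are exactly the graphs of treewidth ≤ 1, so tw(G) ≥ 2. Combining the bounds, tw(G) = 2.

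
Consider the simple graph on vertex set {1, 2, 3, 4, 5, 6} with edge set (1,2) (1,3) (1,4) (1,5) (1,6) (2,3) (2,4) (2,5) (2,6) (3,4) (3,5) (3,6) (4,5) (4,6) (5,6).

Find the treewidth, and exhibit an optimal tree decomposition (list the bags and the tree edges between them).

A single bag containing all 6 vertices is trivially a valid decomposition of width 5. For the lower bound, the 6 vertices {1, 2, 3, 4, 5, 6} are pairwise adjacent, and any tree decomposition puts a clique entirely inside one bag — forcing width ≥ 5. The upper and lower bounds meet at 5, so that is the treewidth.

Treewidth 5.
One such decomposition:
Bags: B1 = {1, 2, 3, 4, 5, 6}
Tree: (single bag)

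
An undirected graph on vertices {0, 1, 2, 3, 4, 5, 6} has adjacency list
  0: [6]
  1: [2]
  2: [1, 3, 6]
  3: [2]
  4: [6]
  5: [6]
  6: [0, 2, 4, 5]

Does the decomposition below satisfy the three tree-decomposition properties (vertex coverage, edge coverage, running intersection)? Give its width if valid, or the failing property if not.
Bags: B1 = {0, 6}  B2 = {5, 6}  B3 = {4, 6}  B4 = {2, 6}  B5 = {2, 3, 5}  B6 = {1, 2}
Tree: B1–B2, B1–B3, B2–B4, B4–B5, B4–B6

No — bags containing vertex 5 are not connected in the tree.

A tree decomposition must satisfy three properties: every vertex lies in some bag; for every edge, both endpoints lie together in some bag; and for every vertex, the bags containing it form a connected subtree. Here bags containing vertex 5 are not connected in the tree, so the decomposition is invalid.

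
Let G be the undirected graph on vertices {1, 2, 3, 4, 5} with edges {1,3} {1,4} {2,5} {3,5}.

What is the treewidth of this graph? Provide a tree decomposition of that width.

Treewidth 1.
Bags: B1 = {1, 4}  B2 = {1, 3}  B3 = {3, 5}  B4 = {2, 5}
Tree: B1–B2, B2–B3, B3–B4

Every bag has size at most 2, so the width is 2 − 1 = 1 and tw(G) ≤ 1. Any graph with an edge has treewidth ≥ 1, and G has the edge 4–1. Combining the bounds, tw(G) = 1.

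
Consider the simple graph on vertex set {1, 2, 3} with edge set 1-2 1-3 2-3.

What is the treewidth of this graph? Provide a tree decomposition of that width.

Treewidth 2.
Bags: B1 = {1, 2, 3}
Tree: (single bag)

A single bag containing all 3 vertices is trivially a valid decomposition of width 2. For the lower bound, the 3 vertices {1, 2, 3} are pairwise adjacent, and any tree decomposition puts a clique entirely inside one bag — forcing width ≥ 2. Hence tw(G) = 2 exactly.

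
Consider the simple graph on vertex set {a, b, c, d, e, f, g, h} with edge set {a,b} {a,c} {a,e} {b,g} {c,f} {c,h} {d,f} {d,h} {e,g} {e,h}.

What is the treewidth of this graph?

2

A width-2 tree decomposition is:
Bags: B1 = {d, f, h}  B2 = {c, f, h}  B3 = {c, e, h}  B4 = {a, c, e}  B5 = {a, e, g}  B6 = {a, b, g}
Tree: B1–B2, B2–B3, B3–B4, B4–B5, B5–B6
Every bag has size at most 3, so the width is 3 − 1 = 2 and tw(G) ≤ 2. The edges d–f–c–h–d form a cycle, so G is not a tree and its treewidth is at least 2. Hence tw(G) = 2 exactly.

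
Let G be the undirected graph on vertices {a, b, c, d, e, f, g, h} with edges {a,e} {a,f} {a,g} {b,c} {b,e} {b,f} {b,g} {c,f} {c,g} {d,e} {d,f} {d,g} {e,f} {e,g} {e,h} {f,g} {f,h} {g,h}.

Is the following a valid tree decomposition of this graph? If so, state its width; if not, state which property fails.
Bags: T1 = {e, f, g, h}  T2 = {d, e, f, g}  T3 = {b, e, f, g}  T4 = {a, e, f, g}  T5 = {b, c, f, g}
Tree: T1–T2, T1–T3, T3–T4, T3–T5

Checking the three conditions: (i) the bags cover all of {a, b, c, d, e, f, g, h}; (ii) for each edge, some bag contains both endpoints; (iii) the bags containing any fixed vertex form a subtree. All hold, so the decomposition is valid with width 4 − 1 = 3.

Yes; width 3.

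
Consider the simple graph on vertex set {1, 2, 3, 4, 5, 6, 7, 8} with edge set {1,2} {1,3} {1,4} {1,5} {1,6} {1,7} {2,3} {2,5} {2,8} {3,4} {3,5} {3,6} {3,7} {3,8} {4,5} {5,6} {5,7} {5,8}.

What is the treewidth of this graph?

A width-3 tree decomposition is:
Bags: B1 = {1, 2, 3, 5}  B2 = {1, 3, 5, 6}  B3 = {1, 3, 4, 5}  B4 = {2, 3, 5, 8}  B5 = {1, 3, 5, 7}
Tree: B1–B2, B1–B3, B1–B4, B1–B5
Every bag has size at most 4, so the width is 4 − 1 = 3 and tw(G) ≤ 3. On the other hand G contains the 4-clique {2, 3, 5, 8}. A clique must lie in a single bag of any decomposition, so no decomposition can have width below 3. Therefore the treewidth is 3.

3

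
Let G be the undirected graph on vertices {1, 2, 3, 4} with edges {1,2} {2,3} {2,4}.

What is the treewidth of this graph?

1

A width-1 tree decomposition is:
Bags: B1 = {2, 3}  B2 = {1, 2}  B3 = {2, 4}
Tree: B1–B2, B2–B3
Each bag holds 2 vertices, so the decomposition has width 1, which upper-bounds the treewidth. G has an edge, so its treewidth is at least 1. The upper and lower bounds meet at 1, so that is the treewidth.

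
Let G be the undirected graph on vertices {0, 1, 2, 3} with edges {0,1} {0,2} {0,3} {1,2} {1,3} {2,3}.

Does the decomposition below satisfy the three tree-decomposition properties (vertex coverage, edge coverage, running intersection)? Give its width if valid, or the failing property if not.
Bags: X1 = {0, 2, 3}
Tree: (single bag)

A tree decomposition must satisfy three properties: every vertex lies in some bag; for every edge, both endpoints lie together in some bag; and for every vertex, the bags containing it form a connected subtree. Here vertex 1 appears in no bag, so the decomposition is invalid.

No — vertex 1 appears in no bag.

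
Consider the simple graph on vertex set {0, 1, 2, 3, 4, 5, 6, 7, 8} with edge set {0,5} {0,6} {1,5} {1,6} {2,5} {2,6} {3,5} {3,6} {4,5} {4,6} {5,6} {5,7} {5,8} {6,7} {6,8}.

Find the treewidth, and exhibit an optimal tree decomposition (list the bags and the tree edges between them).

Treewidth 2.
One such decomposition:
Bags: B1 = {1, 5, 6}  B2 = {2, 5, 6}  B3 = {3, 5, 6}  B4 = {5, 6, 8}  B5 = {5, 6, 7}  B6 = {0, 5, 6}  B7 = {4, 5, 6}
Tree: B1–B2, B1–B3, B1–B4, B2–B5, B4–B6, B1–B7

Each bag holds 3 vertices, so the decomposition has width 2, which upper-bounds the treewidth. Conversely, {0, 5, 6} is a clique of size 3, and the vertices of any clique must share a bag in every tree decomposition; so some bag has ≥ 3 vertices and tw(G) ≥ 2. The upper and lower bounds meet at 2, so that is the treewidth.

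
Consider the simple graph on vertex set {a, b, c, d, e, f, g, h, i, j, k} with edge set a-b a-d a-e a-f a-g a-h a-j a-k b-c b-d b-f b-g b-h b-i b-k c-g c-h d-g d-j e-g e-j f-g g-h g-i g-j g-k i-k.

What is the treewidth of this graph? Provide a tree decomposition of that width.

Treewidth 3.
One optimal decomposition is:
Bags: B1 = {a, b, d, g}  B2 = {a, b, f, g}  B3 = {a, b, g, k}  B4 = {a, b, g, h}  B5 = {a, d, g, j}  B6 = {b, c, g, h}  B7 = {a, e, g, j}  B8 = {b, g, i, k}
Tree: B1–B2, B1–B3, B3–B4, B1–B5, B4–B6, B5–B7, B3–B8

Each bag holds 4 vertices, so the decomposition has width 3, which upper-bounds the treewidth. On the other hand G contains the 4-clique {a, d, g, j}. A clique must lie in a single bag of any decomposition, so no decomposition can have width below 3. Therefore the treewidth is 3.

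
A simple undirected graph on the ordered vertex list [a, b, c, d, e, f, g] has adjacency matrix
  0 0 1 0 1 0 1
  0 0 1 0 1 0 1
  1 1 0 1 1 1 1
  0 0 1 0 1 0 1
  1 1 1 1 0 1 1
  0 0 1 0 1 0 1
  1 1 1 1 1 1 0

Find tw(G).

3

A width-3 tree decomposition is:
Bags: B1 = {a, c, e, g}  B2 = {c, d, e, g}  B3 = {b, c, e, g}  B4 = {c, e, f, g}
Tree: B1–B2, B1–B3, B2–B4
Every bag has size at most 4, so the width is 4 − 1 = 3 and tw(G) ≤ 3. On the other hand G contains the 4-clique {c, d, e, g}. A clique must lie in a single bag of any decomposition, so no decomposition can have width below 3. Therefore the treewidth is 3.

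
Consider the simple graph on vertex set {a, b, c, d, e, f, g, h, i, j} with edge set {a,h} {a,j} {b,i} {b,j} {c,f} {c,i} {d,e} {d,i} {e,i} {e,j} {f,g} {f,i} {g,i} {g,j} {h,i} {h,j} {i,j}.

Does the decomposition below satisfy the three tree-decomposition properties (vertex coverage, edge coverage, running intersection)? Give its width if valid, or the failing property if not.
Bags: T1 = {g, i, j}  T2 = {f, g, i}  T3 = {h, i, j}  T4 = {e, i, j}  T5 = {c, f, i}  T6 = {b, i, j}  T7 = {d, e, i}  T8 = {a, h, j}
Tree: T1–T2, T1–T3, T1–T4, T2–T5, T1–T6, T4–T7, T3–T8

Yes; width 2.

Checking the three conditions: (i) the bags cover all of {a, b, c, d, e, f, g, h, i, j}; (ii) for each edge, some bag contains both endpoints; (iii) the bags containing any fixed vertex form a subtree. All hold, so the decomposition is valid with width 3 − 1 = 2.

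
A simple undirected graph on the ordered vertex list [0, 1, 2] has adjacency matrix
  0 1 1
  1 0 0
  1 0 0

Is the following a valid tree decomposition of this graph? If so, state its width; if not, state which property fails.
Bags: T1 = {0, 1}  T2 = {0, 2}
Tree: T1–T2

Yes; width 1.

Every vertex of G appears in some bag (union = {0, 1, 2}); every edge is covered by a bag; and for each vertex v the set of bags containing v is connected in the bag tree. The decomposition is therefore valid. The largest bag has 2 vertices, so the width is 1.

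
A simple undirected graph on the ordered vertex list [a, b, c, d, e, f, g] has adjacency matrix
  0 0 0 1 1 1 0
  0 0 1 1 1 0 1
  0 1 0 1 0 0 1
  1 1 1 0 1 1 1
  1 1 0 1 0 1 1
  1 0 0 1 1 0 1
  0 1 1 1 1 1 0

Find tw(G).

A width-3 tree decomposition is:
Bags: B1 = {b, d, e, g}  B2 = {b, c, d, g}  B3 = {d, e, f, g}  B4 = {a, d, e, f}
Tree: B1–B2, B1–B3, B3–B4
Each bag holds 4 vertices, so the decomposition has width 3, which upper-bounds the treewidth. On the other hand G contains the 4-clique {d, e, f, g}. A clique must lie in a single bag of any decomposition, so no decomposition can have width below 3. Hence tw(G) = 3 exactly.

3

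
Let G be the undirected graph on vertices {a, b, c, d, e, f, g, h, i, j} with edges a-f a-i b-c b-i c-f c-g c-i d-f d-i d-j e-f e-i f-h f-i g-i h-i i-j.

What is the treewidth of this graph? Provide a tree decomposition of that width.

Treewidth 2.
Bags: B1 = {a, f, i}  B2 = {c, f, i}  B3 = {b, c, i}  B4 = {c, g, i}  B5 = {e, f, i}  B6 = {d, f, i}  B7 = {f, h, i}  B8 = {d, i, j}
Tree: B1–B2, B2–B3, B2–B4, B2–B5, B1–B6, B2–B7, B6–B8

Every bag has size at most 3, so the width is 3 − 1 = 2 and tw(G) ≤ 2. On the other hand G contains the 3-clique {c, g, i}. A clique must lie in a single bag of any decomposition, so no decomposition can have width below 2. Therefore the treewidth is 2.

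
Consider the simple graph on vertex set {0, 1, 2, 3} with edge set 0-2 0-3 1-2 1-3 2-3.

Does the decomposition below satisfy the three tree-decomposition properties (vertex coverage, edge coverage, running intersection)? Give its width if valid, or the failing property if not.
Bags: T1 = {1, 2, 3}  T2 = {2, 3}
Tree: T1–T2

No — vertex 0 appears in no bag.

A tree decomposition must satisfy three properties: every vertex lies in some bag; for every edge, both endpoints lie together in some bag; and for every vertex, the bags containing it form a connected subtree. Here vertex 0 appears in no bag, so the decomposition is invalid.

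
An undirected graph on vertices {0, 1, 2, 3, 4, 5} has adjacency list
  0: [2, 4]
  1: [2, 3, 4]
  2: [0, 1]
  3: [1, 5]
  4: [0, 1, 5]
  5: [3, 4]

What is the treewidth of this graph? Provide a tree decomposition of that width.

Treewidth 2.
Bags: B1 = {0, 1, 2}  B2 = {0, 1, 4}  B3 = {1, 3, 4}  B4 = {3, 4, 5}
Tree: B1–B2, B2–B3, B3–B4

Each bag holds 3 vertices, so the decomposition has width 2, which upper-bounds the treewidth. For the lower bound, G contains the cycle 2–0–4–1–2, so G is not a forest; only forests have treewidth ≤ 1, hence tw(G) ≥ 2. Hence tw(G) = 2 exactly.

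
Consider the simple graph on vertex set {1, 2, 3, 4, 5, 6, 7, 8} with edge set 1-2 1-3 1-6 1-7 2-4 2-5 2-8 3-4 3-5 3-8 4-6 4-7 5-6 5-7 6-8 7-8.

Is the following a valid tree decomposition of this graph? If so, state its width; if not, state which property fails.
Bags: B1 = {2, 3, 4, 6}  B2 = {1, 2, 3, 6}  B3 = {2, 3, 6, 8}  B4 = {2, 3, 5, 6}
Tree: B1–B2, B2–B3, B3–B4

A tree decomposition must satisfy three properties: every vertex lies in some bag; for every edge, both endpoints lie together in some bag; and for every vertex, the bags containing it form a connected subtree. Here vertex 7 appears in no bag, so the decomposition is invalid.

No — vertex 7 appears in no bag.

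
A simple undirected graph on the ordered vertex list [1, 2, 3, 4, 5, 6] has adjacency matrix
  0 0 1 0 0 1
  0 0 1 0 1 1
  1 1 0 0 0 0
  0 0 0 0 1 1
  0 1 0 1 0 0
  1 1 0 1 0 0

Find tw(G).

2

A width-2 tree decomposition is:
Bags: B1 = {4, 5, 6}  B2 = {2, 5, 6}  B3 = {1, 2, 6}  B4 = {1, 2, 3}
Tree: B1–B2, B2–B3, B3–B4
Each bag holds 3 vertices, so the decomposition has width 2, which upper-bounds the treewidth. For the lower bound, G contains the cycle 4–5–2–6–4, so G is not a forest; only forests have treewidth ≤ 1, hence tw(G) ≥ 2. Combining the bounds, tw(G) = 2.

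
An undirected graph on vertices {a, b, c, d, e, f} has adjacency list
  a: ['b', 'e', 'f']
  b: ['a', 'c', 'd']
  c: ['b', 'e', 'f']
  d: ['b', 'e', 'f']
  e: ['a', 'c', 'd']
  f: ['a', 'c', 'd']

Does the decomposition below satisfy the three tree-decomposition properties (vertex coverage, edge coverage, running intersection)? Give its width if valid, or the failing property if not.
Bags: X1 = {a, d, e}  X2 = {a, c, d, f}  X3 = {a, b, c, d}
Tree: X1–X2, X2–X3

A tree decomposition must satisfy three properties: every vertex lies in some bag; for every edge, both endpoints lie together in some bag; and for every vertex, the bags containing it form a connected subtree. Here edge (c,e) lies in no bag, so the decomposition is invalid.

No — edge (c,e) lies in no bag.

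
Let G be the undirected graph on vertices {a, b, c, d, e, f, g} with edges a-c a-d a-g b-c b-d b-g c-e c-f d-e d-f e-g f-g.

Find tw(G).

A width-3 tree decomposition is:
Bags: B1 = {c, d, f, g}  B2 = {c, d, e, g}  B3 = {a, c, d, g}  B4 = {b, c, d, g}
Tree: B1–B2, B2–B3, B3–B4
The largest bag has 4 vertices, giving width 3; this decomposition certifies tw(G) ≤ 3. For the lower bound: the 4 vertex sets {d,f}, {e,g}, {c}, {a} are disjoint, each induces a connected subgraph, and every pair is joined by at least one edge of G. Contracting each set to a single vertex therefore yields K_{4} as a minor, and since treewidth is minor-monotone, tw(G) ≥ tw(K_{4}) = 3. Hence tw(G) = 3 exactly.

3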